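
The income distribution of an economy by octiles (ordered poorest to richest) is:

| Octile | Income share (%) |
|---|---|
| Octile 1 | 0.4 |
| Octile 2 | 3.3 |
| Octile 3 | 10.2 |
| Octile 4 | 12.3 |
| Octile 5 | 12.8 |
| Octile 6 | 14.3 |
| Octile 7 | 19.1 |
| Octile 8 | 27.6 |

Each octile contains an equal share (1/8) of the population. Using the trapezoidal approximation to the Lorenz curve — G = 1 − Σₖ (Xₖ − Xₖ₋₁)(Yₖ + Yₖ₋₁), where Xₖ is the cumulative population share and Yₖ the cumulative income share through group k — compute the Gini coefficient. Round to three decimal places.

0.353

Cumulative income shares Yₖ: 0.0040, 0.0370, 0.1390, 0.2620, 0.3900, 0.5330, 0.7240, 1.0000
Σ (Xₖ−Xₖ₋₁)(Yₖ+Yₖ₋₁) = (1/8)(0.0040+0.0000) + (1/8)(0.0370+0.0040) + (1/8)(0.1390+0.0370) + (1/8)(0.2620+0.1390) + (1/8)(0.3900+0.2620) + (1/8)(0.5330+0.3900) + (1/8)(0.7240+0.5330) + (1/8)(1.0000+0.7240)
  = 0.0005 + 0.0051 + 0.0220 + 0.0501 + 0.0815 + 0.1154 + 0.1571 + 0.2155 = 0.6472
G = 1 − 0.6472 = 0.3528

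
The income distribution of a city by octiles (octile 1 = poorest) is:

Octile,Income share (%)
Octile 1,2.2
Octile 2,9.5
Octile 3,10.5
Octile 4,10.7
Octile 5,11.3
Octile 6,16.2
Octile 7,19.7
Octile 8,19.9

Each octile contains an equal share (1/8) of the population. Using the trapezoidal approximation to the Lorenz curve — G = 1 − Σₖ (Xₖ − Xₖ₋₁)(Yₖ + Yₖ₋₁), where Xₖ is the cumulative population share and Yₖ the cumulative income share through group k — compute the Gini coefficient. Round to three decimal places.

Cumulative income shares Yₖ: 0.0220, 0.1170, 0.2220, 0.3290, 0.4420, 0.6040, 0.8010, 1.0000
Σ (Xₖ−Xₖ₋₁)(Yₖ+Yₖ₋₁) = (1/8)(0.0220+0.0000) + (1/8)(0.1170+0.0220) + (1/8)(0.2220+0.1170) + (1/8)(0.3290+0.2220) + (1/8)(0.4420+0.3290) + (1/8)(0.6040+0.4420) + (1/8)(0.8010+0.6040) + (1/8)(1.0000+0.8010)
  = 0.0028 + 0.0174 + 0.0424 + 0.0689 + 0.0964 + 0.1308 + 0.1756 + 0.2251 = 0.7592
G = 1 − 0.7592 = 0.2408

0.241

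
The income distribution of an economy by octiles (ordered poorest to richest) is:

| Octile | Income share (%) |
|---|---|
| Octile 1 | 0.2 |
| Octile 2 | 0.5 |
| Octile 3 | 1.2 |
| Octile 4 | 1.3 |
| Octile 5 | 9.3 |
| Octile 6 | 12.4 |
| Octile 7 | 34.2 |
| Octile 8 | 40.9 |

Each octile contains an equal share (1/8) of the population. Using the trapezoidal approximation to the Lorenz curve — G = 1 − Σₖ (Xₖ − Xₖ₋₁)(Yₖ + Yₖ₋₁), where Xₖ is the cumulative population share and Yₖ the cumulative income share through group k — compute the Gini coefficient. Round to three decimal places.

0.619

Cumulative income shares Yₖ: 0.0020, 0.0070, 0.0190, 0.0320, 0.1250, 0.2490, 0.5910, 1.0000
Σ (Xₖ−Xₖ₋₁)(Yₖ+Yₖ₋₁) = (1/8)(0.0020+0.0000) + (1/8)(0.0070+0.0020) + (1/8)(0.0190+0.0070) + (1/8)(0.0320+0.0190) + (1/8)(0.1250+0.0320) + (1/8)(0.2490+0.1250) + (1/8)(0.5910+0.2490) + (1/8)(1.0000+0.5910)
  = 0.0003 + 0.0011 + 0.0032 + 0.0064 + 0.0196 + 0.0467 + 0.1050 + 0.1989 = 0.3812
G = 1 − 0.3812 = 0.6188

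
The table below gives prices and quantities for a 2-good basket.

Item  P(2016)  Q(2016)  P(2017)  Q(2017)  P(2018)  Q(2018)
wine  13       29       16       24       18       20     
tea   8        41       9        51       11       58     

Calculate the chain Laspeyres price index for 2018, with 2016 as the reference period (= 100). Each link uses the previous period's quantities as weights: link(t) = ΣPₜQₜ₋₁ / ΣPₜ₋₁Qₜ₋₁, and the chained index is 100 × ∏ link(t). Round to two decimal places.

139.18

Link 2016→2017:
ΣP(2017)Q(2016) = 16×29 + 9×41 = 464 + 369 = 833
ΣP(2016)Q(2016) = 13×29 + 8×41 = 377 + 328 = 705
link = 833/705 = 1.181560
Link 2017→2018:
ΣP(2018)Q(2017) = 18×24 + 11×51 = 432 + 561 = 993
ΣP(2017)Q(2017) = 16×24 + 9×51 = 384 + 459 = 843
link = 993/843 = 1.177936
Chained index = 100 × 1.181560 × 1.177936 = 139.1802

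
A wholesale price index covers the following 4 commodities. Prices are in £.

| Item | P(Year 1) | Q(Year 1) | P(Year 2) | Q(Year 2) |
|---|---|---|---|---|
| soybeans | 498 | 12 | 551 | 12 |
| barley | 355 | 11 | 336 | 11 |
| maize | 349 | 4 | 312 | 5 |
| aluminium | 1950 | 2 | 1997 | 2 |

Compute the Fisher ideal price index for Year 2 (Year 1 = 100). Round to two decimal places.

Laspeyres component (base-period weights):
ΣP(Year 2)Q(Year 1) = 551×12 + 336×11 + 312×4 + 1997×2 = 6612 + 3696 + 1248 + 3994 = 15550
ΣP(Year 1)Q(Year 1) = 498×12 + 355×11 + 349×4 + 1950×2 = 5976 + 3905 + 1396 + 3900 = 15177
L = 15550 / 15177 × 100 = 102.4577
Paasche component (current-period weights):
ΣP(Year 2)Q(Year 2) = 551×12 + 336×11 + 312×5 + 1997×2 = 6612 + 3696 + 1560 + 3994 = 15862
ΣP(Year 1)Q(Year 2) = 498×12 + 355×11 + 349×5 + 1950×2 = 5976 + 3905 + 1745 + 3900 = 15526
P = 15862 / 15526 × 100 = 102.1641
Fisher = √(L × P) = √(102.4577 × 102.1641) = 102.3108

102.31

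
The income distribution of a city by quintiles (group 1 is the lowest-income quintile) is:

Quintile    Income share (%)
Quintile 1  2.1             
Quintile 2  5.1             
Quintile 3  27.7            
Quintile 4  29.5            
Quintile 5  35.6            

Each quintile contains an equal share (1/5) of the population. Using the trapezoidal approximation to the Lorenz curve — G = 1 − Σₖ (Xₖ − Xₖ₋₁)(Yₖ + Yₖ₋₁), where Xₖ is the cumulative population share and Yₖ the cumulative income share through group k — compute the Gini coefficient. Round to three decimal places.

0.366

Cumulative income shares Yₖ: 0.0210, 0.0720, 0.3490, 0.6440, 1.0000
Σ (Xₖ−Xₖ₋₁)(Yₖ+Yₖ₋₁) = (1/5)(0.0210+0.0000) + (1/5)(0.0720+0.0210) + (1/5)(0.3490+0.0720) + (1/5)(0.6440+0.3490) + (1/5)(1.0000+0.6440)
  = 0.0042 + 0.0186 + 0.0842 + 0.1986 + 0.3288 = 0.6344
G = 1 − 0.6344 = 0.3656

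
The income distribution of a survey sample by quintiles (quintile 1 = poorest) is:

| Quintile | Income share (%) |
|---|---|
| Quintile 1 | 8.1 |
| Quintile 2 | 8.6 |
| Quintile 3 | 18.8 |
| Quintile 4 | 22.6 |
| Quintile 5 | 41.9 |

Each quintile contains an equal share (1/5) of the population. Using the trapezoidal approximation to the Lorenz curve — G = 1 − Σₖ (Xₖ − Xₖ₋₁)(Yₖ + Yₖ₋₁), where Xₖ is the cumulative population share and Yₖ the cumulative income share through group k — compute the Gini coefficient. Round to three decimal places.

0.326

Cumulative income shares Yₖ: 0.0810, 0.1670, 0.3550, 0.5810, 1.0000
Σ (Xₖ−Xₖ₋₁)(Yₖ+Yₖ₋₁) = (1/5)(0.0810+0.0000) + (1/5)(0.1670+0.0810) + (1/5)(0.3550+0.1670) + (1/5)(0.5810+0.3550) + (1/5)(1.0000+0.5810)
  = 0.0162 + 0.0496 + 0.1044 + 0.1872 + 0.3162 = 0.6736
G = 1 − 0.6736 = 0.3264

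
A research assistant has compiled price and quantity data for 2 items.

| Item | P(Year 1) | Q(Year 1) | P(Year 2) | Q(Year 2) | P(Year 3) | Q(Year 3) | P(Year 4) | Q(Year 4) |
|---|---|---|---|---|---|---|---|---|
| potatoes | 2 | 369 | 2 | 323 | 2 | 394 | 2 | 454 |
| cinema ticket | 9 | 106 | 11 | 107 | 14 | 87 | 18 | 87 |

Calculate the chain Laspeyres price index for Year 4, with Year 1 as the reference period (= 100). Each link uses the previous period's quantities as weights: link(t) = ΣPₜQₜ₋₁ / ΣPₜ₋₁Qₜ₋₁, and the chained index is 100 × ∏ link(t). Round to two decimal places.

155.30

Link Year 1→Year 2:
ΣP(Year 2)Q(Year 1) = 2×369 + 11×106 = 738 + 1166 = 1904
ΣP(Year 1)Q(Year 1) = 2×369 + 9×106 = 738 + 954 = 1692
link = 1904/1692 = 1.125296
Link Year 2→Year 3:
ΣP(Year 3)Q(Year 2) = 2×323 + 14×107 = 646 + 1498 = 2144
ΣP(Year 2)Q(Year 2) = 2×323 + 11×107 = 646 + 1177 = 1823
link = 2144/1823 = 1.176083
Link Year 3→Year 4:
ΣP(Year 4)Q(Year 3) = 2×394 + 18×87 = 788 + 1566 = 2354
ΣP(Year 3)Q(Year 3) = 2×394 + 14×87 = 788 + 1218 = 2006
link = 2354/2006 = 1.173480
Chained index = 100 × 1.125296 × 1.176083 × 1.173480 = 155.3031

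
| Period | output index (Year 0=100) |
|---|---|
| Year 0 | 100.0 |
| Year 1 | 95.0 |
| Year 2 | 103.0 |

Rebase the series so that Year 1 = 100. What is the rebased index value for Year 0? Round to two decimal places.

Rebased(Year 0) = 100.0 / 95.0 × 100 = 105.2632

105.26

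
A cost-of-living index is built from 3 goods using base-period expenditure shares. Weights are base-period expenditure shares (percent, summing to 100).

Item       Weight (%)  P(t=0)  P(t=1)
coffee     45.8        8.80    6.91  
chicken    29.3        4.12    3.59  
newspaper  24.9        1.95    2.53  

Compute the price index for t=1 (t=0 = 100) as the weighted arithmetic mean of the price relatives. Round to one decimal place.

93.8

coffee: 45.8 × (6.91/8.80) = 45.8 × 0.785227 = 35.9634
chicken: 29.3 × (3.59/4.12) = 29.3 × 0.871359 = 25.5308
newspaper: 24.9 × (2.53/1.95) = 24.9 × 1.297436 = 32.3062
Index = Σ wᵢ·(p₁ᵢ/p₀ᵢ) = 35.9634 + 25.5308 + 32.3062 = 93.8004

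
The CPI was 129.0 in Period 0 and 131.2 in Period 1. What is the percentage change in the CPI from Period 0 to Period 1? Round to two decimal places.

1.71%

Change = (131.2 − 129.0) / 129.0 × 100
       = 2.2 / 129.0 × 100 = 1.7054%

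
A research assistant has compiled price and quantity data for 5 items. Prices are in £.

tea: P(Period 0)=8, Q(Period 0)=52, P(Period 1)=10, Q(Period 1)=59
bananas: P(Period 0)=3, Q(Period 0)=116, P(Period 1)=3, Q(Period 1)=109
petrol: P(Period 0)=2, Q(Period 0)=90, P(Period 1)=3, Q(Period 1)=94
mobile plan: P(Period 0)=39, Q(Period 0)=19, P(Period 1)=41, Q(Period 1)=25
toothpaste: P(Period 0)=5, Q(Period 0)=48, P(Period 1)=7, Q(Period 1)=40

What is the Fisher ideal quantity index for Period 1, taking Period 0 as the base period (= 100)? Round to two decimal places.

111.72

Laspeyres component (base-period weights):
ΣP(Period 0)Q(Period 1) = 8×59 + 3×109 + 2×94 + 39×25 + 5×40 = 472 + 327 + 188 + 975 + 200 = 2162
ΣP(Period 0)Q(Period 0) = 8×52 + 3×116 + 2×90 + 39×19 + 5×48 = 416 + 348 + 180 + 741 + 240 = 1925
L = 2162 / 1925 × 100 = 112.3117
Paasche component (current-period weights):
ΣP(Period 1)Q(Period 1) = 10×59 + 3×109 + 3×94 + 41×25 + 7×40 = 590 + 327 + 282 + 1025 + 280 = 2504
ΣP(Period 1)Q(Period 0) = 10×52 + 3×116 + 3×90 + 41×19 + 7×48 = 520 + 348 + 270 + 779 + 336 = 2253
P = 2504 / 2253 × 100 = 111.1407
Fisher = √(L × P) = √(112.3117 × 111.1407) = 111.7247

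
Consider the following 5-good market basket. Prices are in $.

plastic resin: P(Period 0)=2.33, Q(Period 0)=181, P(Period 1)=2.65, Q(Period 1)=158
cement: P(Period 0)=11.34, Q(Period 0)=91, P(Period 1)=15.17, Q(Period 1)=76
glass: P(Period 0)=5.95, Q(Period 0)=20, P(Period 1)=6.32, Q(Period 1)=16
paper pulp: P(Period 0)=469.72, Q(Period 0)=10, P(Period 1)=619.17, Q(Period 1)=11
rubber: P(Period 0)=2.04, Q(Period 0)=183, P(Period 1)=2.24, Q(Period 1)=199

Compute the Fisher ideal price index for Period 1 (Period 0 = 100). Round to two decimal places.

Laspeyres component (base-period weights):
ΣP(Period 1)Q(Period 0) = 2.65×181 + 15.17×91 + 6.32×20 + 619.17×10 + 2.24×183 = 479.65 + 1380.47 + 126.4 + 6191.7 + 409.92 = 8588.14
ΣP(Period 0)Q(Period 0) = 2.33×181 + 11.34×91 + 5.95×20 + 469.72×10 + 2.04×183 = 421.73 + 1031.94 + 119 + 4697.2 + 373.32 = 6643.19
L = 8588.14 / 6643.19 × 100 = 129.2774
Paasche component (current-period weights):
ΣP(Period 1)Q(Period 1) = 2.65×158 + 15.17×76 + 6.32×16 + 619.17×11 + 2.24×199 = 418.7 + 1152.92 + 101.12 + 6810.87 + 445.76 = 8929.37
ΣP(Period 0)Q(Period 1) = 2.33×158 + 11.34×76 + 5.95×16 + 469.72×11 + 2.04×199 = 368.14 + 861.84 + 95.2 + 5166.92 + 405.96 = 6898.06
P = 8929.37 / 6898.06 × 100 = 129.4476
Fisher = √(L × P) = √(129.2774 × 129.4476) = 129.3624

129.36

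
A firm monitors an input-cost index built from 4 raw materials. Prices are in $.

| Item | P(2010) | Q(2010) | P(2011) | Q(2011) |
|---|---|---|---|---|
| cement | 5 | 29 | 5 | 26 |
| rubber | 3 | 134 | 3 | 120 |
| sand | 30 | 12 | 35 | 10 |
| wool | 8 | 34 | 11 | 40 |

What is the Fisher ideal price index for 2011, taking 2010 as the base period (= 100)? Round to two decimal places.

Laspeyres component (base-period weights):
ΣP(2011)Q(2010) = 5×29 + 3×134 + 35×12 + 11×34 = 145 + 402 + 420 + 374 = 1341
ΣP(2010)Q(2010) = 5×29 + 3×134 + 30×12 + 8×34 = 145 + 402 + 360 + 272 = 1179
L = 1341 / 1179 × 100 = 113.7405
Paasche component (current-period weights):
ΣP(2011)Q(2011) = 5×26 + 3×120 + 35×10 + 11×40 = 130 + 360 + 350 + 440 = 1280
ΣP(2010)Q(2011) = 5×26 + 3×120 + 30×10 + 8×40 = 130 + 360 + 300 + 320 = 1110
P = 1280 / 1110 × 100 = 115.3153
Fisher = √(L × P) = √(113.7405 × 115.3153) = 114.5252

114.53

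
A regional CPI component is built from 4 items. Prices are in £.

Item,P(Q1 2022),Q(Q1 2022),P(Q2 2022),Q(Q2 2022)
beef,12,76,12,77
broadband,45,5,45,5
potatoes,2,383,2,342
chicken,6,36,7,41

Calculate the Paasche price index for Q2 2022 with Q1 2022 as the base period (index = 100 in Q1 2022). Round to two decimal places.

Paasche price index uses current-period quantities as weights.
ΣP(Q2 2022)·Q(Q2 2022) = 12×77 + 45×5 + 2×342 + 7×41 = 924 + 225 + 684 + 287 = 2120
ΣP(Q1 2022)·Q(Q2 2022) = 12×77 + 45×5 + 2×342 + 6×41 = 924 + 225 + 684 + 246 = 2079
Index = 2120 / 2079 × 100 = 101.9721

101.97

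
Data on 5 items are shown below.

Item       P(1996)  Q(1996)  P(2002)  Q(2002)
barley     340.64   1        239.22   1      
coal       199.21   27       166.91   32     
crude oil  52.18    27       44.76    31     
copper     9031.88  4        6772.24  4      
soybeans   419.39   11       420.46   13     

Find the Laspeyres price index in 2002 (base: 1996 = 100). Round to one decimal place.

Laspeyres price index uses base-period quantities as weights.
ΣP(2002)·Q(1996) = 239.22×1 + 166.91×27 + 44.76×27 + 6772.24×4 + 420.46×11 = 239.22 + 4506.57 + 1208.52 + 27088.96 + 4625.06 = 37668.33
ΣP(1996)·Q(1996) = 340.64×1 + 199.21×27 + 52.18×27 + 9031.88×4 + 419.39×11 = 340.64 + 5378.67 + 1408.86 + 36127.52 + 4613.29 = 47868.98
Index = 37668.33 / 47868.98 × 100 = 78.6905

78.7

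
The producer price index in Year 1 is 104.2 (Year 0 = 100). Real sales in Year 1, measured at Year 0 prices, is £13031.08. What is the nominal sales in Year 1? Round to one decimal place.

13578.4

Nominal = Real × (Index/100) = 13031.08 × (104.2/100)
        = 13031.08 × 1.042 = 13578.3854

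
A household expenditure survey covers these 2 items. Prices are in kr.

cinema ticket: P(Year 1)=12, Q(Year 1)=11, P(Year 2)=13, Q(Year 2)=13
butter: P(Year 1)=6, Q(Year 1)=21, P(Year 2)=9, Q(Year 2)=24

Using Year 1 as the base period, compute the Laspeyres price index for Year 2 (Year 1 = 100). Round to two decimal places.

128.68

Laspeyres price index uses base-period quantities as weights.
ΣP(Year 2)·Q(Year 1) = 13×11 + 9×21 = 143 + 189 = 332
ΣP(Year 1)·Q(Year 1) = 12×11 + 6×21 = 132 + 126 = 258
Index = 332 / 258 × 100 = 128.6822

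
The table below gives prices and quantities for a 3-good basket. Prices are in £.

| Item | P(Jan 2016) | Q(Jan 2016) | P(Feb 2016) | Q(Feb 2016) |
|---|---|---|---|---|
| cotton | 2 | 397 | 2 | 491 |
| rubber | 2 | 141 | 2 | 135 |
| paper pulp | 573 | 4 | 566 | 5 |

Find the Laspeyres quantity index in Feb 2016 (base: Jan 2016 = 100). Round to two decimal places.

Laspeyres quantity index uses base-period prices as weights.
ΣP(Jan 2016)·Q(Feb 2016) = 2×491 + 2×135 + 573×5 = 982 + 270 + 2865 = 4117
ΣP(Jan 2016)·Q(Jan 2016) = 2×397 + 2×141 + 573×4 = 794 + 282 + 2292 = 3368
Index = 4117 / 3368 × 100 = 122.2387

122.24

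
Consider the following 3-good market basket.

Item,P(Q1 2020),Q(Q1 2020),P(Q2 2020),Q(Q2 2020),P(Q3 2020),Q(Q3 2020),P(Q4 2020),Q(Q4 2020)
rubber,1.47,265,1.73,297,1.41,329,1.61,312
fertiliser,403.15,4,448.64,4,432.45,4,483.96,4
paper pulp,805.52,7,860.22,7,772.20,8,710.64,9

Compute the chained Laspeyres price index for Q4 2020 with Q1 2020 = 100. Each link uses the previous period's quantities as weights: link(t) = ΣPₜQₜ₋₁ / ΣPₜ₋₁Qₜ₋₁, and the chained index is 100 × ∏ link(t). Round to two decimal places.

Link Q1 2020→Q2 2020:
ΣP(Q2 2020)Q(Q1 2020) = 1.73×265 + 448.64×4 + 860.22×7 = 458.45 + 1794.56 + 6021.54 = 8274.55
ΣP(Q1 2020)Q(Q1 2020) = 1.47×265 + 403.15×4 + 805.52×7 = 389.55 + 1612.6 + 5638.64 = 7640.79
link = 8274.55/7640.79 = 1.082944
Link Q2 2020→Q3 2020:
ΣP(Q3 2020)Q(Q2 2020) = 1.41×297 + 432.45×4 + 772.20×7 = 418.77 + 1729.8 + 5405.4 = 7553.97
ΣP(Q2 2020)Q(Q2 2020) = 1.73×297 + 448.64×4 + 860.22×7 = 513.81 + 1794.56 + 6021.54 = 8329.91
link = 7553.97/8329.91 = 0.906849
Link Q3 2020→Q4 2020:
ΣP(Q4 2020)Q(Q3 2020) = 1.61×329 + 483.96×4 + 710.64×8 = 529.69 + 1935.84 + 5685.12 = 8150.65
ΣP(Q3 2020)Q(Q3 2020) = 1.41×329 + 432.45×4 + 772.20×8 = 463.89 + 1729.8 + 6177.6 = 8371.29
link = 8150.65/8371.29 = 0.973643
Chained index = 100 × 1.082944 × 0.906849 × 0.973643 = 95.6183

95.62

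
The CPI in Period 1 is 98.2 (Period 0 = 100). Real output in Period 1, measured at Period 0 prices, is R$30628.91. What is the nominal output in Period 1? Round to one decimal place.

Nominal = Real × (Index/100) = 30628.91 × (98.2/100)
        = 30628.91 × 0.982 = 30077.5896

30077.6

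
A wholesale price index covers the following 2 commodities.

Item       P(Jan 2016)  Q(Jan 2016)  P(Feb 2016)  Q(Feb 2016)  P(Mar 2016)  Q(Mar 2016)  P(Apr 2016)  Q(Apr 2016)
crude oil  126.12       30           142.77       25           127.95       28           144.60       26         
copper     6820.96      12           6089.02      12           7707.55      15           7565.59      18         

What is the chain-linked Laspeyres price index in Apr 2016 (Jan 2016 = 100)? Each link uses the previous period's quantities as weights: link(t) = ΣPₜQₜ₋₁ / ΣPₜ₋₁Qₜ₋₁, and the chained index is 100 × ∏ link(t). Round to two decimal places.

Link Jan 2016→Feb 2016:
ΣP(Feb 2016)Q(Jan 2016) = 142.77×30 + 6089.02×12 = 4283.1 + 73068.24 = 77351.34
ΣP(Jan 2016)Q(Jan 2016) = 126.12×30 + 6820.96×12 = 3783.6 + 81851.52 = 85635.12
link = 77351.34/85635.12 = 0.903267
Link Feb 2016→Mar 2016:
ΣP(Mar 2016)Q(Feb 2016) = 127.95×25 + 7707.55×12 = 3198.75 + 92490.6 = 95689.35
ΣP(Feb 2016)Q(Feb 2016) = 142.77×25 + 6089.02×12 = 3569.25 + 73068.24 = 76637.49
link = 95689.35/76637.49 = 1.248597
Link Mar 2016→Apr 2016:
ΣP(Apr 2016)Q(Mar 2016) = 144.60×28 + 7565.59×15 = 4048.8 + 113483.85 = 117532.65
ΣP(Mar 2016)Q(Mar 2016) = 127.95×28 + 7707.55×15 = 3582.6 + 115613.25 = 119195.85
link = 117532.65/119195.85 = 0.986046
Chained index = 100 × 0.903267 × 1.248597 × 0.986046 = 111.2079

111.21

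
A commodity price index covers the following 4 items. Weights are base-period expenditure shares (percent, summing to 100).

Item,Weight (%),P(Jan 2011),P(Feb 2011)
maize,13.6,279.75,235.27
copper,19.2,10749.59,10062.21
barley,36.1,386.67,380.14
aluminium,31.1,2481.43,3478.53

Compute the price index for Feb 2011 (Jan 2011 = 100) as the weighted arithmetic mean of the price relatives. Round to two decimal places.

maize: 13.6 × (235.27/279.75) = 13.6 × 0.841001 = 11.4376
copper: 19.2 × (10062.21/10749.59) = 19.2 × 0.936055 = 17.9723
barley: 36.1 × (380.14/386.67) = 36.1 × 0.983112 = 35.4904
aluminium: 31.1 × (3478.53/2481.43) = 31.1 × 1.401825 = 43.5967
Index = Σ wᵢ·(p₁ᵢ/p₀ᵢ) = 11.4376 + 17.9723 + 35.4904 + 43.5967 = 108.4970

108.50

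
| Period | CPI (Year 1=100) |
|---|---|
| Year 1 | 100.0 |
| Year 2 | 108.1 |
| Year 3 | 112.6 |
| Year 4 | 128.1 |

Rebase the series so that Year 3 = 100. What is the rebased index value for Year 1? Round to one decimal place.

88.8

Rebased(Year 1) = 100.0 / 112.6 × 100 = 88.8099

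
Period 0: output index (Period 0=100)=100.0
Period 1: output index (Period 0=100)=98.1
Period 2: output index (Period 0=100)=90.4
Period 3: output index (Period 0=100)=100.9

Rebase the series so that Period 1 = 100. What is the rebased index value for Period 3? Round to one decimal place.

102.9

Rebased(Period 3) = 100.9 / 98.1 × 100 = 102.8542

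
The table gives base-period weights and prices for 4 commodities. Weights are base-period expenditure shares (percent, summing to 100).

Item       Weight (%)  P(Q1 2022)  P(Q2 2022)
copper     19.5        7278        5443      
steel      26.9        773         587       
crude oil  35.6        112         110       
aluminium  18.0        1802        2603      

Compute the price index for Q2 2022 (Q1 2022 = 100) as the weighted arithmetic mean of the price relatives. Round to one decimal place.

96.0

copper: 19.5 × (5443/7278) = 19.5 × 0.747870 = 14.5835
steel: 26.9 × (587/773) = 26.9 × 0.759379 = 20.4273
crude oil: 35.6 × (110/112) = 35.6 × 0.982143 = 34.9643
aluminium: 18.0 × (2603/1802) = 18.0 × 1.444506 = 26.0011
Index = Σ wᵢ·(p₁ᵢ/p₀ᵢ) = 14.5835 + 20.4273 + 34.9643 + 26.0011 = 95.9762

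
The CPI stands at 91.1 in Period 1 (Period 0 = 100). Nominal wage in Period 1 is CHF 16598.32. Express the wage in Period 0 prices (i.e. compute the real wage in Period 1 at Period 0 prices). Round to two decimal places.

Real = Nominal ÷ (Index/100) = 16598.32 ÷ (91.1/100)
     = 16598.32 ÷ 0.911 = 18219.8902

18219.89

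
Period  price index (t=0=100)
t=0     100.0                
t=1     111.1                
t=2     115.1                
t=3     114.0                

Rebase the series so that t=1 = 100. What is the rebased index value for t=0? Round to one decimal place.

90.0

Rebased(t=0) = 100.0 / 111.1 × 100 = 90.0090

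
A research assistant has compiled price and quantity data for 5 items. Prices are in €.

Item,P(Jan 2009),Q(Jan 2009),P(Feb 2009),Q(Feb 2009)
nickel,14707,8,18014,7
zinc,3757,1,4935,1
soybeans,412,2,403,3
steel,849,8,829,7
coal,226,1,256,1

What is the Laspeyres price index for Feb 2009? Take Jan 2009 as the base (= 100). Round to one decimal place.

Laspeyres price index uses base-period quantities as weights.
ΣP(Feb 2009)·Q(Jan 2009) = 18014×8 + 4935×1 + 403×2 + 829×8 + 256×1 = 144112 + 4935 + 806 + 6632 + 256 = 156741
ΣP(Jan 2009)·Q(Jan 2009) = 14707×8 + 3757×1 + 412×2 + 849×8 + 226×1 = 117656 + 3757 + 824 + 6792 + 226 = 129255
Index = 156741 / 129255 × 100 = 121.2649

121.3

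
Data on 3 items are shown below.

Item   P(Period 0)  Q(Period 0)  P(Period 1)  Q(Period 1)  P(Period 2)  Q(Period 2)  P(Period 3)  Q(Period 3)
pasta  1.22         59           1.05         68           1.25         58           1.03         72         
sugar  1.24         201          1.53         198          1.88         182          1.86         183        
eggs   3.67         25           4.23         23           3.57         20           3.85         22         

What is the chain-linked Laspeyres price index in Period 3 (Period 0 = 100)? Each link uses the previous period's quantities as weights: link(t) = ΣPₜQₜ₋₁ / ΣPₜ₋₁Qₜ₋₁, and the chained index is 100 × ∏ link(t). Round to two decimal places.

Link Period 0→Period 1:
ΣP(Period 1)Q(Period 0) = 1.05×59 + 1.53×201 + 4.23×25 = 61.95 + 307.53 + 105.75 = 475.23
ΣP(Period 0)Q(Period 0) = 1.22×59 + 1.24×201 + 3.67×25 = 71.98 + 249.24 + 91.75 = 412.97
link = 475.23/412.97 = 1.150762
Link Period 1→Period 2:
ΣP(Period 2)Q(Period 1) = 1.25×68 + 1.88×198 + 3.57×23 = 85 + 372.24 + 82.11 = 539.35
ΣP(Period 1)Q(Period 1) = 1.05×68 + 1.53×198 + 4.23×23 = 71.4 + 302.94 + 97.29 = 471.63
link = 539.35/471.63 = 1.143587
Link Period 2→Period 3:
ΣP(Period 3)Q(Period 2) = 1.03×58 + 1.86×182 + 3.85×20 = 59.74 + 338.52 + 77 = 475.26
ΣP(Period 2)Q(Period 2) = 1.25×58 + 1.88×182 + 3.57×20 = 72.5 + 342.16 + 71.4 = 486.06
link = 475.26/486.06 = 0.977781
Chained index = 100 × 1.150762 × 1.143587 × 0.977781 = 128.6755

128.68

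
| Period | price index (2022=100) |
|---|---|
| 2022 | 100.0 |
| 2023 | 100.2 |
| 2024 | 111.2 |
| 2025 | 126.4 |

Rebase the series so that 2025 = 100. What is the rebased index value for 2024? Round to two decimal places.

87.97

Rebased(2024) = 111.2 / 126.4 × 100 = 87.9747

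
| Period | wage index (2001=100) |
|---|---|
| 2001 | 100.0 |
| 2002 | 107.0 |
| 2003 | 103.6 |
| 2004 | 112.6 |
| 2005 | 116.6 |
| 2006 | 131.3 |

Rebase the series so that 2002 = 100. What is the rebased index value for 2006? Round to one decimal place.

Rebased(2006) = 131.3 / 107.0 × 100 = 122.7103

122.7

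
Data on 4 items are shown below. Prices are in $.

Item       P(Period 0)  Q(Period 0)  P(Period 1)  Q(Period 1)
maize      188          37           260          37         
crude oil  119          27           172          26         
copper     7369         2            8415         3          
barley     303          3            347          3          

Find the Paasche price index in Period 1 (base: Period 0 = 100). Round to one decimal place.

122.1

Paasche price index uses current-period quantities as weights.
ΣP(Period 1)·Q(Period 1) = 260×37 + 172×26 + 8415×3 + 347×3 = 9620 + 4472 + 25245 + 1041 = 40378
ΣP(Period 0)·Q(Period 1) = 188×37 + 119×26 + 7369×3 + 303×3 = 6956 + 3094 + 22107 + 909 = 33066
Index = 40378 / 33066 × 100 = 122.1133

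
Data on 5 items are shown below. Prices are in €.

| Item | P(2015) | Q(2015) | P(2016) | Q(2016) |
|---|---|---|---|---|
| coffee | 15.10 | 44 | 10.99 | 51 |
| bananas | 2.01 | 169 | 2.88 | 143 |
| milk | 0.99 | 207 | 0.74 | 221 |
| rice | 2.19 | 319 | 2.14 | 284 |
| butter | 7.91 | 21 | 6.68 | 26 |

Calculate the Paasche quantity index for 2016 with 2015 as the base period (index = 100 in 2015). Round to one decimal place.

Paasche quantity index uses current-period prices as weights.
ΣP(2016)·Q(2016) = 10.99×51 + 2.88×143 + 0.74×221 + 2.14×284 + 6.68×26 = 560.49 + 411.84 + 163.54 + 607.76 + 173.68 = 1917.31
ΣP(2016)·Q(2015) = 10.99×44 + 2.88×169 + 0.74×207 + 2.14×319 + 6.68×21 = 483.56 + 486.72 + 153.18 + 682.66 + 140.28 = 1946.4
Index = 1917.31 / 1946.4 × 100 = 98.5054

98.5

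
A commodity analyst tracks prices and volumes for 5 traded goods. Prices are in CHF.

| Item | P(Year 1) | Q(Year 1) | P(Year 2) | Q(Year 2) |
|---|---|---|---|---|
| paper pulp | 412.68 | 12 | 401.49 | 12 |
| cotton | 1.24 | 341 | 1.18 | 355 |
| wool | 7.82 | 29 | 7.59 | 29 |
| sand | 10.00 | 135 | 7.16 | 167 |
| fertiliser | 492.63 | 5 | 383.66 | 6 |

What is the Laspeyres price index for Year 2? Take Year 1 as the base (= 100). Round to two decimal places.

88.43

Laspeyres price index uses base-period quantities as weights.
ΣP(Year 2)·Q(Year 1) = 401.49×12 + 1.18×341 + 7.59×29 + 7.16×135 + 383.66×5 = 4817.88 + 402.38 + 220.11 + 966.6 + 1918.3 = 8325.27
ΣP(Year 1)·Q(Year 1) = 412.68×12 + 1.24×341 + 7.82×29 + 10.00×135 + 492.63×5 = 4952.16 + 422.84 + 226.78 + 1350 + 2463.15 = 9414.93
Index = 8325.27 / 9414.93 × 100 = 88.4263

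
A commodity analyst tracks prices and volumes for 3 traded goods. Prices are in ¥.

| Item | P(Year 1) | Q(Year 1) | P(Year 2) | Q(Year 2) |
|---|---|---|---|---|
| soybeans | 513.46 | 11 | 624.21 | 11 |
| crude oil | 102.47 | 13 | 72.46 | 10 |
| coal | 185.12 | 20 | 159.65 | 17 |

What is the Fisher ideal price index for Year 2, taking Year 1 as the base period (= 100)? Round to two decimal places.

Laspeyres component (base-period weights):
ΣP(Year 2)Q(Year 1) = 624.21×11 + 72.46×13 + 159.65×20 = 6866.31 + 941.98 + 3193 = 11001.29
ΣP(Year 1)Q(Year 1) = 513.46×11 + 102.47×13 + 185.12×20 = 5648.06 + 1332.11 + 3702.4 = 10682.57
L = 11001.29 / 10682.57 × 100 = 102.9836
Paasche component (current-period weights):
ΣP(Year 2)Q(Year 2) = 624.21×11 + 72.46×10 + 159.65×17 = 6866.31 + 724.6 + 2714.05 = 10304.96
ΣP(Year 1)Q(Year 2) = 513.46×11 + 102.47×10 + 185.12×17 = 5648.06 + 1024.7 + 3147.04 = 9819.8
P = 10304.96 / 9819.8 × 100 = 104.9406
Fisher = √(L × P) = √(102.9836 × 104.9406) = 103.9575

103.96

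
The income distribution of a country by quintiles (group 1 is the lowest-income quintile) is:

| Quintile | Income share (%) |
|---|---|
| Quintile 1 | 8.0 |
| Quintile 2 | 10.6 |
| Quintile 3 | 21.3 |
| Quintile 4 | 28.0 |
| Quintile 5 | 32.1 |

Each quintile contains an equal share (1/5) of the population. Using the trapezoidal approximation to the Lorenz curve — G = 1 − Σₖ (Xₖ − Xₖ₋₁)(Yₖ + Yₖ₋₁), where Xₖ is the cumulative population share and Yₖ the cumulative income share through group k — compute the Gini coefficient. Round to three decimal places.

Cumulative income shares Yₖ: 0.0800, 0.1860, 0.3990, 0.6790, 1.0000
Σ (Xₖ−Xₖ₋₁)(Yₖ+Yₖ₋₁) = (1/5)(0.0800+0.0000) + (1/5)(0.1860+0.0800) + (1/5)(0.3990+0.1860) + (1/5)(0.6790+0.3990) + (1/5)(1.0000+0.6790)
  = 0.0160 + 0.0532 + 0.1170 + 0.2156 + 0.3358 = 0.7376
G = 1 − 0.7376 = 0.2624

0.262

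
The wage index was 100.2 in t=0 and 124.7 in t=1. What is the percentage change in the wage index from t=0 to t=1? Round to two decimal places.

24.45%

Change = (124.7 − 100.2) / 100.2 × 100
       = 24.5 / 100.2 × 100 = 24.4511%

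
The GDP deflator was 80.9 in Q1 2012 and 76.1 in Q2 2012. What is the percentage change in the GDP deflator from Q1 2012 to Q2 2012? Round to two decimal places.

-5.93%

Change = (76.1 − 80.9) / 80.9 × 100
       = -4.8 / 80.9 × 100 = -5.9333%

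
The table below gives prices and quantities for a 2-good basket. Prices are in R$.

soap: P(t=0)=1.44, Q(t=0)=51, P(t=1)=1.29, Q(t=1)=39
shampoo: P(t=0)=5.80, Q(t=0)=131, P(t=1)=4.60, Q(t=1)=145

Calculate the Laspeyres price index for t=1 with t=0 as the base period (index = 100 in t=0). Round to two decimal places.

Laspeyres price index uses base-period quantities as weights.
ΣP(t=1)·Q(t=0) = 1.29×51 + 4.60×131 = 65.79 + 602.6 = 668.39
ΣP(t=0)·Q(t=0) = 1.44×51 + 5.80×131 = 73.44 + 759.8 = 833.24
Index = 668.39 / 833.24 × 100 = 80.2158

80.22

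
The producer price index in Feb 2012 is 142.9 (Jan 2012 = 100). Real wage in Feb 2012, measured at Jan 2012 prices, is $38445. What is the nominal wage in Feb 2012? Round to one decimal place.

54937.9

Nominal = Real × (Index/100) = 38445 × (142.9/100)
        = 38445 × 1.429 = 54937.9050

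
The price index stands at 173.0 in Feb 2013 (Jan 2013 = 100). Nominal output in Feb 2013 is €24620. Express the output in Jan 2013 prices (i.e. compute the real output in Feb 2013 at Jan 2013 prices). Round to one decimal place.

14231.2

Real = Nominal ÷ (Index/100) = 24620 ÷ (173.0/100)
     = 24620 ÷ 1.730 = 14231.2139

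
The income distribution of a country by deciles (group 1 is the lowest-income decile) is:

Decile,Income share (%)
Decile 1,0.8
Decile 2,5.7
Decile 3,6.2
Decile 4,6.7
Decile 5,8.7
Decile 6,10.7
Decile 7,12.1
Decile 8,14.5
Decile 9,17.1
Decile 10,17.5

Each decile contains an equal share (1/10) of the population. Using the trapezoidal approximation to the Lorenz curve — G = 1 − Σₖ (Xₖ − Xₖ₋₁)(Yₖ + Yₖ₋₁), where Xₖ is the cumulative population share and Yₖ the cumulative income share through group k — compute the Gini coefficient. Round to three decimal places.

0.290

Cumulative income shares Yₖ: 0.0080, 0.0650, 0.1270, 0.1940, 0.2810, 0.3880, 0.5090, 0.6540, 0.8250, 1.0000
Σ (Xₖ−Xₖ₋₁)(Yₖ+Yₖ₋₁) = (1/10)(0.0080+0.0000) + (1/10)(0.0650+0.0080) + (1/10)(0.1270+0.0650) + (1/10)(0.1940+0.1270) + (1/10)(0.2810+0.1940) + (1/10)(0.3880+0.2810) + (1/10)(0.5090+0.3880) + (1/10)(0.6540+0.5090) + (1/10)(0.8250+0.6540) + (1/10)(1.0000+0.8250)
  = 0.0008 + 0.0073 + 0.0192 + 0.0321 + 0.0475 + 0.0669 + 0.0897 + 0.1163 + 0.1479 + 0.1825 = 0.7102
G = 1 − 0.7102 = 0.2898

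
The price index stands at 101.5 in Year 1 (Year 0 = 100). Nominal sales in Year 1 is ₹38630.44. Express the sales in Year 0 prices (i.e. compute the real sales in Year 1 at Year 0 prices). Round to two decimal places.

Real = Nominal ÷ (Index/100) = 38630.44 ÷ (101.5/100)
     = 38630.44 ÷ 1.015 = 38059.5468

38059.55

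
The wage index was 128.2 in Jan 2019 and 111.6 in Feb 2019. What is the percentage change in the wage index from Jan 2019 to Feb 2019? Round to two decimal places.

-12.95%

Change = (111.6 − 128.2) / 128.2 × 100
       = -16.6 / 128.2 × 100 = -12.9485%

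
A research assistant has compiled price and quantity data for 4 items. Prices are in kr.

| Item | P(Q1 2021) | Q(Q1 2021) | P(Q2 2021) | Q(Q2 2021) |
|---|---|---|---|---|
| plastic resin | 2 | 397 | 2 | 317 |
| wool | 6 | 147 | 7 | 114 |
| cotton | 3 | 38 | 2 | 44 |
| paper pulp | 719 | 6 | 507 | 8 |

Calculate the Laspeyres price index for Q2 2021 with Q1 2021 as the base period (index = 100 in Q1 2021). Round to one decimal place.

Laspeyres price index uses base-period quantities as weights.
ΣP(Q2 2021)·Q(Q1 2021) = 2×397 + 7×147 + 2×38 + 507×6 = 794 + 1029 + 76 + 3042 = 4941
ΣP(Q1 2021)·Q(Q1 2021) = 2×397 + 6×147 + 3×38 + 719×6 = 794 + 882 + 114 + 4314 = 6104
Index = 4941 / 6104 × 100 = 80.9469

80.9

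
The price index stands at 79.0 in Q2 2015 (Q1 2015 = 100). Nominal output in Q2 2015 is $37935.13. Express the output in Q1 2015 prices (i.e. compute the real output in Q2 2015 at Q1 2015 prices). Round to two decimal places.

48019.15

Real = Nominal ÷ (Index/100) = 37935.13 ÷ (79.0/100)
     = 37935.13 ÷ 0.790 = 48019.1519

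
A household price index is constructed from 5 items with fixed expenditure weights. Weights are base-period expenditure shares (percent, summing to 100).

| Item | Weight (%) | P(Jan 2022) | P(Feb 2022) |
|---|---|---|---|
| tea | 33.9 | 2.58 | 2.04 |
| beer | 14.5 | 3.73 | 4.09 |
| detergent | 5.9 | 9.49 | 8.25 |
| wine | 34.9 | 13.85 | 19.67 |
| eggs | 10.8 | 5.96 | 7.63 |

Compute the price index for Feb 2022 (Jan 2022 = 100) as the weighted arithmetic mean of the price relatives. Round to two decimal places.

tea: 33.9 × (2.04/2.58) = 33.9 × 0.790698 = 26.8047
beer: 14.5 × (4.09/3.73) = 14.5 × 1.096515 = 15.8995
detergent: 5.9 × (8.25/9.49) = 5.9 × 0.869336 = 5.1291
wine: 34.9 × (19.67/13.85) = 34.9 × 1.420217 = 49.5656
eggs: 10.8 × (7.63/5.96) = 10.8 × 1.280201 = 13.8262
Index = Σ wᵢ·(p₁ᵢ/p₀ᵢ) = 26.8047 + 15.8995 + 5.1291 + 49.5656 + 13.8262 = 111.2249

111.22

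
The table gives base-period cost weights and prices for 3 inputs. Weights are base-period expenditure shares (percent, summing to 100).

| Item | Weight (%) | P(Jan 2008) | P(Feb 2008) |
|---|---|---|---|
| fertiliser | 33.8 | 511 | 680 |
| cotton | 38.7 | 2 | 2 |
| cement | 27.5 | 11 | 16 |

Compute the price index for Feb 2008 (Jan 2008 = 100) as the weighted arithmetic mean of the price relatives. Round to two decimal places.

123.68

fertiliser: 33.8 × (680/511) = 33.8 × 1.330724 = 44.9785
cotton: 38.7 × (2/2) = 38.7 × 1.000000 = 38.7000
cement: 27.5 × (16/11) = 27.5 × 1.454545 = 40.0000
Index = Σ wᵢ·(p₁ᵢ/p₀ᵢ) = 44.9785 + 38.7000 + 40.0000 = 123.6785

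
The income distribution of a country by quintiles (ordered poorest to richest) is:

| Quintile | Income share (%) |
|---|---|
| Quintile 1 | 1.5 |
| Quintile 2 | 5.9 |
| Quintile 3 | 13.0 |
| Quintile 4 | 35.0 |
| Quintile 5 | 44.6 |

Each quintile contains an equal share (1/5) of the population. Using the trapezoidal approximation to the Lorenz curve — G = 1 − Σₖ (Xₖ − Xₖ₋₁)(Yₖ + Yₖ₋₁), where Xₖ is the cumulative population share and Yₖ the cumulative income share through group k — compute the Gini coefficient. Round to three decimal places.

0.461

Cumulative income shares Yₖ: 0.0150, 0.0740, 0.2040, 0.5540, 1.0000
Σ (Xₖ−Xₖ₋₁)(Yₖ+Yₖ₋₁) = (1/5)(0.0150+0.0000) + (1/5)(0.0740+0.0150) + (1/5)(0.2040+0.0740) + (1/5)(0.5540+0.2040) + (1/5)(1.0000+0.5540)
  = 0.0030 + 0.0178 + 0.0556 + 0.1516 + 0.3108 = 0.5388
G = 1 − 0.5388 = 0.4612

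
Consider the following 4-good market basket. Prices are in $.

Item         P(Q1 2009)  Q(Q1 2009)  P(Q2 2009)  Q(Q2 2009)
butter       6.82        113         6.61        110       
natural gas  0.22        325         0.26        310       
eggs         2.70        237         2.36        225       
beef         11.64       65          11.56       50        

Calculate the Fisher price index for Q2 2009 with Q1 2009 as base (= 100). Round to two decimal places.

95.57

Laspeyres component (base-period weights):
ΣP(Q2 2009)Q(Q1 2009) = 6.61×113 + 0.26×325 + 2.36×237 + 11.56×65 = 746.93 + 84.5 + 559.32 + 751.4 = 2142.15
ΣP(Q1 2009)Q(Q1 2009) = 6.82×113 + 0.22×325 + 2.70×237 + 11.64×65 = 770.66 + 71.5 + 639.9 + 756.6 = 2238.66
L = 2142.15 / 2238.66 × 100 = 95.6889
Paasche component (current-period weights):
ΣP(Q2 2009)Q(Q2 2009) = 6.61×110 + 0.26×310 + 2.36×225 + 11.56×50 = 727.1 + 80.6 + 531 + 578 = 1916.7
ΣP(Q1 2009)Q(Q2 2009) = 6.82×110 + 0.22×310 + 2.70×225 + 11.64×50 = 750.2 + 68.2 + 607.5 + 582 = 2007.9
P = 1916.7 / 2007.9 × 100 = 95.4579
Fisher = √(L × P) = √(95.6889 × 95.4579) = 95.5734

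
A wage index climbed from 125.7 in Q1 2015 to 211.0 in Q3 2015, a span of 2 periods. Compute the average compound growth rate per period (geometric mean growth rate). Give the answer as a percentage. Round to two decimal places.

Growth factor = (211.0/125.7)^(1/2) = (1.678600)^(1/2) = 1.295608
Growth rate = 1.295608 − 1 = 0.295608 = 29.5608%

29.56%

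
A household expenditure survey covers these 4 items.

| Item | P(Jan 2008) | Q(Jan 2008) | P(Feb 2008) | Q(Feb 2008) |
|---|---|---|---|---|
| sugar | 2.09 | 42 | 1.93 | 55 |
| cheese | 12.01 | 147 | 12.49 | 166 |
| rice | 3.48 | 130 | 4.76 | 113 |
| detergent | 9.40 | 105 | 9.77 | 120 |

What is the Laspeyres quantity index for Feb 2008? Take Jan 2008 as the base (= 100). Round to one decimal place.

110.2

Laspeyres quantity index uses base-period prices as weights.
ΣP(Jan 2008)·Q(Feb 2008) = 2.09×55 + 12.01×166 + 3.48×113 + 9.40×120 = 114.95 + 1993.66 + 393.24 + 1128 = 3629.85
ΣP(Jan 2008)·Q(Jan 2008) = 2.09×42 + 12.01×147 + 3.48×130 + 9.40×105 = 87.78 + 1765.47 + 452.4 + 987 = 3292.65
Index = 3629.85 / 3292.65 × 100 = 110.2410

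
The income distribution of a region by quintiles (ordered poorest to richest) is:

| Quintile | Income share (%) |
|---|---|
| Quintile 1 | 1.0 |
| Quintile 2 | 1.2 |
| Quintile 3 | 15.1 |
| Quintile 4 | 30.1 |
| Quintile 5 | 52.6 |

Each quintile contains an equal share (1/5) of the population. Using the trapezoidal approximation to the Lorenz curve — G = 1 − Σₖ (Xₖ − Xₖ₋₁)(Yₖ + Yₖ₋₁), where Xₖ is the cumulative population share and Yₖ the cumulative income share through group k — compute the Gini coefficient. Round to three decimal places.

Cumulative income shares Yₖ: 0.0100, 0.0220, 0.1730, 0.4740, 1.0000
Σ (Xₖ−Xₖ₋₁)(Yₖ+Yₖ₋₁) = (1/5)(0.0100+0.0000) + (1/5)(0.0220+0.0100) + (1/5)(0.1730+0.0220) + (1/5)(0.4740+0.1730) + (1/5)(1.0000+0.4740)
  = 0.0020 + 0.0064 + 0.0390 + 0.1294 + 0.2948 = 0.4716
G = 1 − 0.4716 = 0.5284

0.528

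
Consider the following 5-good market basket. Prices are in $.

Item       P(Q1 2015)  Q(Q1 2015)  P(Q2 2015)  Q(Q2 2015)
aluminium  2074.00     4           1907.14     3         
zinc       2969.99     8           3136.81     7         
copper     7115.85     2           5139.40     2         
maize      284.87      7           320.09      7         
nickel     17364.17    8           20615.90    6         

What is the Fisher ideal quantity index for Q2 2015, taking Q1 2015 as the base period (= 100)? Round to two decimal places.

78.37

Laspeyres component (base-period weights):
ΣP(Q1 2015)Q(Q2 2015) = 2074.00×3 + 2969.99×7 + 7115.85×2 + 284.87×7 + 17364.17×6 = 6222 + 20789.93 + 14231.7 + 1994.09 + 104185.02 = 147422.74
ΣP(Q1 2015)Q(Q1 2015) = 2074.00×4 + 2969.99×8 + 7115.85×2 + 284.87×7 + 17364.17×8 = 8296 + 23759.92 + 14231.7 + 1994.09 + 138913.36 = 187195.07
L = 147422.74 / 187195.07 × 100 = 78.7535
Paasche component (current-period weights):
ΣP(Q2 2015)Q(Q2 2015) = 1907.14×3 + 3136.81×7 + 5139.40×2 + 320.09×7 + 20615.90×6 = 5721.42 + 21957.67 + 10278.8 + 2240.63 + 123695.4 = 163893.92
ΣP(Q2 2015)Q(Q1 2015) = 1907.14×4 + 3136.81×8 + 5139.40×2 + 320.09×7 + 20615.90×8 = 7628.56 + 25094.48 + 10278.8 + 2240.63 + 164927.2 = 210169.67
P = 163893.92 / 210169.67 × 100 = 77.9817
Fisher = √(L × P) = √(78.7535 × 77.9817) = 78.3667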